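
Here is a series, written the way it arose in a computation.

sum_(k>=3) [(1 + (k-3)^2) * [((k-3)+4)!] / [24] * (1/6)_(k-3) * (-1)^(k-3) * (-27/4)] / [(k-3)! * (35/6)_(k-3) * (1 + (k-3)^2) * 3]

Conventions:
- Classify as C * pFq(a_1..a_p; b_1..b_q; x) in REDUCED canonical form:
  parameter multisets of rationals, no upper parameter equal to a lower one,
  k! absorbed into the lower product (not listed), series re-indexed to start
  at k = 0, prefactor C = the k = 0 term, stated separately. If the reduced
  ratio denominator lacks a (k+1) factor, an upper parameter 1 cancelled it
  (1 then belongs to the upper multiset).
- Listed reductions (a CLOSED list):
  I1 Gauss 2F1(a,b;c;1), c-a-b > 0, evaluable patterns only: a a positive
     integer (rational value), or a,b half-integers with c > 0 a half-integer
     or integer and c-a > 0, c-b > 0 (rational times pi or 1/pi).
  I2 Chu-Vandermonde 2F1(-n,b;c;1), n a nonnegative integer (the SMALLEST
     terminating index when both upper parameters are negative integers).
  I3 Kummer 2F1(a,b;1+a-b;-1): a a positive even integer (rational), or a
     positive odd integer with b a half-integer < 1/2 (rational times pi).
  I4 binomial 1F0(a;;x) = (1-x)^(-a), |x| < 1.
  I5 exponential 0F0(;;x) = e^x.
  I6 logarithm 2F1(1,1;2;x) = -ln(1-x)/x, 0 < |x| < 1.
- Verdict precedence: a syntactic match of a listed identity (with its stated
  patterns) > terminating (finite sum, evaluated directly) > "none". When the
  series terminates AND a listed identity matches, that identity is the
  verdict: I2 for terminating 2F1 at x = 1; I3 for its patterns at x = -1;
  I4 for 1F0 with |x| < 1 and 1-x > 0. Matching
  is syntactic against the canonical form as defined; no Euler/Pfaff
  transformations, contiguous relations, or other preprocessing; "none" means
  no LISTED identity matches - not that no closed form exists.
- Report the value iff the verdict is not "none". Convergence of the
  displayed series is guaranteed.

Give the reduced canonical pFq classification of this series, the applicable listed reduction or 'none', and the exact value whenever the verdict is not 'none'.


This is -9/4 * 2F1(1/6, 5; 35/6; -1) in reduced canonical form. Verdict: none. A 2F1 with upper {1/6, 5} fits none of I1-I6 at x = -1; the sum runs forever.

Structural cue: t_0 being -9/4, the factorial ratio (C = -9/4, x = -1) (k+a-1)!/(a-1)! is a rising factorial (a)_k.
Adjacent-term ratio: r(k) = (-1) * (k+1/6) (k+5) / [(k+35/6) (k+1)] - rational in k. x = (-1); t_0 = -9/4; negate the roots.


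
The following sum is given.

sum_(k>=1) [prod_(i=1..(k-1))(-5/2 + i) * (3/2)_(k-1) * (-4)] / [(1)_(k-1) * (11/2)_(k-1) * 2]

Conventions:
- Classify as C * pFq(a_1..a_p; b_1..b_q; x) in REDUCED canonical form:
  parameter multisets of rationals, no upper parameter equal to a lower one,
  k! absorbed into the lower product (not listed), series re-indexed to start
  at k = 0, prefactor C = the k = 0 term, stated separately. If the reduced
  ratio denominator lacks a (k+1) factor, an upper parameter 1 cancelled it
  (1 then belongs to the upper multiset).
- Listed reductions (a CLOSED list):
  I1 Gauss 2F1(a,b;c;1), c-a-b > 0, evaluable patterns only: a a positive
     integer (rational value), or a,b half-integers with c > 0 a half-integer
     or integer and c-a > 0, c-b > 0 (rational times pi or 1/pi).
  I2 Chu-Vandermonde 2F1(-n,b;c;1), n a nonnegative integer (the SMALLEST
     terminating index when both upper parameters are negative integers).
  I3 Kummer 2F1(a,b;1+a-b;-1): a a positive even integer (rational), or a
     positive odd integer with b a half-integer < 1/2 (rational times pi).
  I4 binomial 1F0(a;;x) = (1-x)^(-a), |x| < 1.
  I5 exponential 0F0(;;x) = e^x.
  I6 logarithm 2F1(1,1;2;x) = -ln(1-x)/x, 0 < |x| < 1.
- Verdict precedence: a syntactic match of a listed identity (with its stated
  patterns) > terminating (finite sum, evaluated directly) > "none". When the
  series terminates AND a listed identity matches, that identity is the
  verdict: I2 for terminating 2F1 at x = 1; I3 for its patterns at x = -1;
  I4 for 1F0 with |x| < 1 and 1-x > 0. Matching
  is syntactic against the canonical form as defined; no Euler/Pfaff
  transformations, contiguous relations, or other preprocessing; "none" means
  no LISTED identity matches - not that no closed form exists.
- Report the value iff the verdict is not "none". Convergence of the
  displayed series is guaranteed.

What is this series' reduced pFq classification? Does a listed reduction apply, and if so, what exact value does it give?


The series (x = 1) is 2F1: upper {-3/2, 3/2}, lower {11/2}, prefactor -2. Verdict (x = 1): the half-integer Gauss pattern (I1) applies (x = 1; upper {-3/2, 3/2} half-integers, c = 11/2 in the evaluable pattern). Exact value: (-6615/16384) * pi.

First insight: t_0 being -2, the constant factors (prefactor -2) combine into one prefactor.
Adjacent-term ratio: r(k) = 1 * (k-3/2) (k+3/2) / [(k+11/2) (k+1)] - rational; roots negated = parameters, x = 1, C = -2.


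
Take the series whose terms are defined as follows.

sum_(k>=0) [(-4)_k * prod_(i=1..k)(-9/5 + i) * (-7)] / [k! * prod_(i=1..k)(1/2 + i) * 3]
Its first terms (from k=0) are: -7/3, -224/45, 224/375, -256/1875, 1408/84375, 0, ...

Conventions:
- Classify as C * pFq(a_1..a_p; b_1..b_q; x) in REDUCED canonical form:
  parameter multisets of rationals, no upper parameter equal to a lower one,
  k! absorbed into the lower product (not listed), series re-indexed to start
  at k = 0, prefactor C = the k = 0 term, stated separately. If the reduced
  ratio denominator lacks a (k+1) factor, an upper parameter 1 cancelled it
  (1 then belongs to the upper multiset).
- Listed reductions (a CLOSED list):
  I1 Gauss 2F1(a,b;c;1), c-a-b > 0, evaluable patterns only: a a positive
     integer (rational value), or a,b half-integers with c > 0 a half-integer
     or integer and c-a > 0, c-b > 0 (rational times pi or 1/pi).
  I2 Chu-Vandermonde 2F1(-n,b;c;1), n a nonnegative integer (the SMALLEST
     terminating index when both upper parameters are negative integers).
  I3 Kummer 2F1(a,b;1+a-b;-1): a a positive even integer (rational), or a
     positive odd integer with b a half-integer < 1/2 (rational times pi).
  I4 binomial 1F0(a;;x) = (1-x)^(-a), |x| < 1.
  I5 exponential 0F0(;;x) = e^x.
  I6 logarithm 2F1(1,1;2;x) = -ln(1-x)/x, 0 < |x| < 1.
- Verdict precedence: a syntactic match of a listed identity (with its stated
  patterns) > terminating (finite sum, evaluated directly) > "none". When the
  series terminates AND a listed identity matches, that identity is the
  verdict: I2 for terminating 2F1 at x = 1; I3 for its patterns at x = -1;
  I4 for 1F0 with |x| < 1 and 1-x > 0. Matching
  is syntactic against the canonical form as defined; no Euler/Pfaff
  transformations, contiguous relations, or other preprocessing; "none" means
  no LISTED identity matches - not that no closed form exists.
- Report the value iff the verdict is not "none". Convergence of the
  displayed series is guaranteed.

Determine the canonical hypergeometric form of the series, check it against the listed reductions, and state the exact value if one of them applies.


This is -7/3 * 2F1(-4, -4/5; 3/2; 1) in reduced canonical form. Verdict: this is Vandermonde's identity (I2) (terminating 2F1 at x = 1 with n = 4, b = -4/5, c = 3/2). Exact value: -576587/84375.

Key observation: x = 1 and the constant factors (C = -7/3) combine into one prefactor.
Consecutive-term ratio: r(k) = 1 * (k-4) (k-4/5) / [(k+3/2) (k+1)] - rational in k. x = 1; t_0 = -7/3; negate the roots.


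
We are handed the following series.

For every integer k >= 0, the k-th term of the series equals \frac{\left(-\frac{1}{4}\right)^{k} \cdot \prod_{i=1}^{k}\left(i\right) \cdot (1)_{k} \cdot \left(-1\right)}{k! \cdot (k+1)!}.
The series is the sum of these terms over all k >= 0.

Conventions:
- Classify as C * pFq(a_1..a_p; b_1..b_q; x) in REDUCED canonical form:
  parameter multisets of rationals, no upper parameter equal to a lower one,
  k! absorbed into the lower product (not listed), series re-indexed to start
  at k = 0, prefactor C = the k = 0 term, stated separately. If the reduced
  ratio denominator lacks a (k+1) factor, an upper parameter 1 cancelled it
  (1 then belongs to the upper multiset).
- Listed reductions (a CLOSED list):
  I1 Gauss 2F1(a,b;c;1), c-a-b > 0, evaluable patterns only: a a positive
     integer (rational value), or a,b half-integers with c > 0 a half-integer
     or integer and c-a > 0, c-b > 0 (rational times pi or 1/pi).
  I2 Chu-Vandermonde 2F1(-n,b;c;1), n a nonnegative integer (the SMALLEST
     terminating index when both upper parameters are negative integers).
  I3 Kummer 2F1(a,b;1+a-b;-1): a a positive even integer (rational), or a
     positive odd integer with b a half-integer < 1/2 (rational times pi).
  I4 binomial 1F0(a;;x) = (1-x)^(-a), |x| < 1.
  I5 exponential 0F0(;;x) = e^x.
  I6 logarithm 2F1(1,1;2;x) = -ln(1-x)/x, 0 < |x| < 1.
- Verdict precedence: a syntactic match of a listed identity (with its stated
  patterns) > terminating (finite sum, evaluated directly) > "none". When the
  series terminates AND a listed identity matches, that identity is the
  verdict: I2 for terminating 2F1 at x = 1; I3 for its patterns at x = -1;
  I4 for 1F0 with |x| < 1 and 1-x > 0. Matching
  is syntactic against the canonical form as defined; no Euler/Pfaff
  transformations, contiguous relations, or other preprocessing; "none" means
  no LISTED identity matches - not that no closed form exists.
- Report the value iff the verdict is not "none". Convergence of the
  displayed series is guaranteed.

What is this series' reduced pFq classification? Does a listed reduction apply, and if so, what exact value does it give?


Prefactor -1, argument -\frac{1}{4}: 2F1 with upper {1, 1} over lower {2}. Verdict: logarithm (I6) fires (the logarithm: parameters (1,1;2), x = -\frac{1}{4}). Hence: \left(-4\right) \cdot \ln\left(\frac{5}{4}\right).

First insight: from the first term -1: the denominator's factorial ratio (C = -1) is a lower Pochhammer.
Step ratio: r(k) = -\frac{1}{4} * (k+1) (k+1) / [(k+2) (k+1)] - rational in k. x = -\frac{1}{4}; t_0 = -1; negate the roots.


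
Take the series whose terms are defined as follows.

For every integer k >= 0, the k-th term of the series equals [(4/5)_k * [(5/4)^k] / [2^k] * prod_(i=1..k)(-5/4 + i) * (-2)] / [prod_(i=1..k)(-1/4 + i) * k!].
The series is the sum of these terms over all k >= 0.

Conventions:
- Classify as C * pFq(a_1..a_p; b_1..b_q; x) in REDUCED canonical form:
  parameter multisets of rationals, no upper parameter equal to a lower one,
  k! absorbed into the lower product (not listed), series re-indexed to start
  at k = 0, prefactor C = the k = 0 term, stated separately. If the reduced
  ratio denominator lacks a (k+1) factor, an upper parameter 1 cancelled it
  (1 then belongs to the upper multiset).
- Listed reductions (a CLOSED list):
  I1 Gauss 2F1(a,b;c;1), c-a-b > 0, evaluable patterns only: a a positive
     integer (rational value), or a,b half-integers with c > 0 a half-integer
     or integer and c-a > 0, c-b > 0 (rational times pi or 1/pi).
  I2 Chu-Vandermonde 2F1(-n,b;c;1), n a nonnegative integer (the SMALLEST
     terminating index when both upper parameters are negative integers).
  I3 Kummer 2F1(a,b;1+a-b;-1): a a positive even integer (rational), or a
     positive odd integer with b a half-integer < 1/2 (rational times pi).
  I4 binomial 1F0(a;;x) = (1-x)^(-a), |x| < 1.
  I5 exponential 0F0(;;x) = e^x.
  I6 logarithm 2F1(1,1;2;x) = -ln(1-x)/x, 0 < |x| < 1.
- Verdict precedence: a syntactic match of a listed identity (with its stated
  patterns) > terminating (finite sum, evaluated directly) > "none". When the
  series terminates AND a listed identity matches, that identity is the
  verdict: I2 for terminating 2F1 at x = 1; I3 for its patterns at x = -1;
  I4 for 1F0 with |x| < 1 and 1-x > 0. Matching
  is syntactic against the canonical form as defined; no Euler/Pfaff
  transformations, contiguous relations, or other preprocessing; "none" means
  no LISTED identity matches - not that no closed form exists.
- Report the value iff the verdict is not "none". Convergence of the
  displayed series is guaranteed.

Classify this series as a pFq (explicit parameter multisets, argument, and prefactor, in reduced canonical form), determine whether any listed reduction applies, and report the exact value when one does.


The series (x = 5/8) is 2F1: upper {-1/4, 4/5}, lower {3/4}, prefactor -2. Verdict: no listed reduction: x = 5/8 and upper {-1/4, 4/5} fail every I1-I6 pattern.

First insight: t_0 being -2, the two k-th powers (prefactor -2) combine into one argument.
Term ratio: r(k) = (5/8) * (k-1/4) (k+4/5) / [(k+3/4) (k+1)] - rational in k, leading ratio (5/8); with t_0 = -2, classification follows.


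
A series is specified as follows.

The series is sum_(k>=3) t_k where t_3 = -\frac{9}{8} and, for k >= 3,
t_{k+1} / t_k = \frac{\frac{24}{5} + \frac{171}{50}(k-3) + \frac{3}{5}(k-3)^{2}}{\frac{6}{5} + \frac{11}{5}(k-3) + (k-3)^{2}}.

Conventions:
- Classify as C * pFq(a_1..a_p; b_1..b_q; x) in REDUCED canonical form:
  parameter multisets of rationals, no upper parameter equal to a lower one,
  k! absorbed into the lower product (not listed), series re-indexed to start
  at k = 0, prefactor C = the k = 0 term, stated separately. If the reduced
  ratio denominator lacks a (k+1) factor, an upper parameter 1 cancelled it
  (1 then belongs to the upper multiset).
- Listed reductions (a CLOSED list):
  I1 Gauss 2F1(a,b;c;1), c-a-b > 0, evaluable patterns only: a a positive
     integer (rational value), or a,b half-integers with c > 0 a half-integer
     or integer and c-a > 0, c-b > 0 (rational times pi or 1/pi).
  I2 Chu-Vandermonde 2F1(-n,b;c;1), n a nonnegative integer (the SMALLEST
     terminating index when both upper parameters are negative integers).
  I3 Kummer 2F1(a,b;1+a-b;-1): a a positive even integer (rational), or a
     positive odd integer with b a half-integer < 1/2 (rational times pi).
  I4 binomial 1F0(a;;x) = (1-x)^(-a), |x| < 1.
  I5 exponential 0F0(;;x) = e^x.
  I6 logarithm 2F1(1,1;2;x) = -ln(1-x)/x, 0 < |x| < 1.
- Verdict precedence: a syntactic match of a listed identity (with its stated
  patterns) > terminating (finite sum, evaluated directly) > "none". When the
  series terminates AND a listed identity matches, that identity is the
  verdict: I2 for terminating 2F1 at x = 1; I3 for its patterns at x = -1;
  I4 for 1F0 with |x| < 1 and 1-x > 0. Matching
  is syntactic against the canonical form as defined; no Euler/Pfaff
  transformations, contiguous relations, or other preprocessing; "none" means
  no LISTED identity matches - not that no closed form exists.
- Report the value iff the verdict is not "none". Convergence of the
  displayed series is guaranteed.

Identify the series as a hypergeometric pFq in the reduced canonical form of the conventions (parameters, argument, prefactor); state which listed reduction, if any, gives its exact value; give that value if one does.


The series (x = \frac{3}{5}) is 2F1: upper {\frac{5}{2}, \frac{16}{5}}, lower {\frac{6}{5}}, prefactor -\frac{9}{8}. Verdict: none - this 2F1 at x = \frac{3}{5} matches no listed pattern, and upper {\frac{5}{2}, \frac{16}{5}} holds no stopper.

Key observation: x = \frac{3}{5} and the expanded ratio factors over Q; C = -9/8, x = 3/5, roots give parameters.
Step ratio: r(k) = \frac{3}{5} * (k+\frac{5}{2}) (k+\frac{16}{5}) / [(k+\frac{6}{5}) (k+1)] - rational in k, leading ratio \frac{3}{5}; with t_0 = -\frac{9}{8}, classification follows.


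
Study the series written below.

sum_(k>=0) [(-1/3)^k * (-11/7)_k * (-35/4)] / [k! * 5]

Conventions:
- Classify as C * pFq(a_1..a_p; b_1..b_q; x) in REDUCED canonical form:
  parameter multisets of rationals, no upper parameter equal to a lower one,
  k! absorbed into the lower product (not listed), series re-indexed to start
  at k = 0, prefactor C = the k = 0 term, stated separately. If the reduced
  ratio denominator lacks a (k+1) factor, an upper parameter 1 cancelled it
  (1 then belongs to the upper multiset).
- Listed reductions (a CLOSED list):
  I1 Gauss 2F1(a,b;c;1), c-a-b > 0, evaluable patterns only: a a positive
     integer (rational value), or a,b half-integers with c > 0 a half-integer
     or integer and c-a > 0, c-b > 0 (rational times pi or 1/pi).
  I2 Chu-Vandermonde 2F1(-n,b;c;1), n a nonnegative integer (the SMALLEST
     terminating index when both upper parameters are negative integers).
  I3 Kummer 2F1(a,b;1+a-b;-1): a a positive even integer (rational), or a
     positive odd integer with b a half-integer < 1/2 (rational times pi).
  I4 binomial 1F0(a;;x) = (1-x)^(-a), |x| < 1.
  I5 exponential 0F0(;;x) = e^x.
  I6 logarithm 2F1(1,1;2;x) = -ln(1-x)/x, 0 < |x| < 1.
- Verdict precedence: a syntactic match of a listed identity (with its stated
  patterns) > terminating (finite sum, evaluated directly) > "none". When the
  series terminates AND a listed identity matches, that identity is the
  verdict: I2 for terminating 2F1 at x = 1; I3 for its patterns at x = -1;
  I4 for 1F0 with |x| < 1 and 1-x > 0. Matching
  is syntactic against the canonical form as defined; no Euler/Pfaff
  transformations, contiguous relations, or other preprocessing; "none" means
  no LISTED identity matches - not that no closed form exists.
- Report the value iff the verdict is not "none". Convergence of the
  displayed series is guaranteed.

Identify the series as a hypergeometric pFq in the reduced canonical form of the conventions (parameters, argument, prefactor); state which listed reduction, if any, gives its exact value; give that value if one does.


x = -1/3 here; the reduced form reads 1F0, upper {-11/7}, lower {-}, C = -7/4. Verdict at x = -1/3: the I4 binomial reduction matches (the 1F0 binomial series: exponent 11/7, x = -1/3). Value: (-7/4) * (4/3)^(11/7).

Structural cue: x = (-1/3) and the constant factors (C = -7/4, x = -1/3) combine into one prefactor.
Step ratio: r(k) = (-1/3) * (k-11/7) / [(k+1)] - rational in k, leading ratio (-1/3); with t_0 = -7/4, classification follows.


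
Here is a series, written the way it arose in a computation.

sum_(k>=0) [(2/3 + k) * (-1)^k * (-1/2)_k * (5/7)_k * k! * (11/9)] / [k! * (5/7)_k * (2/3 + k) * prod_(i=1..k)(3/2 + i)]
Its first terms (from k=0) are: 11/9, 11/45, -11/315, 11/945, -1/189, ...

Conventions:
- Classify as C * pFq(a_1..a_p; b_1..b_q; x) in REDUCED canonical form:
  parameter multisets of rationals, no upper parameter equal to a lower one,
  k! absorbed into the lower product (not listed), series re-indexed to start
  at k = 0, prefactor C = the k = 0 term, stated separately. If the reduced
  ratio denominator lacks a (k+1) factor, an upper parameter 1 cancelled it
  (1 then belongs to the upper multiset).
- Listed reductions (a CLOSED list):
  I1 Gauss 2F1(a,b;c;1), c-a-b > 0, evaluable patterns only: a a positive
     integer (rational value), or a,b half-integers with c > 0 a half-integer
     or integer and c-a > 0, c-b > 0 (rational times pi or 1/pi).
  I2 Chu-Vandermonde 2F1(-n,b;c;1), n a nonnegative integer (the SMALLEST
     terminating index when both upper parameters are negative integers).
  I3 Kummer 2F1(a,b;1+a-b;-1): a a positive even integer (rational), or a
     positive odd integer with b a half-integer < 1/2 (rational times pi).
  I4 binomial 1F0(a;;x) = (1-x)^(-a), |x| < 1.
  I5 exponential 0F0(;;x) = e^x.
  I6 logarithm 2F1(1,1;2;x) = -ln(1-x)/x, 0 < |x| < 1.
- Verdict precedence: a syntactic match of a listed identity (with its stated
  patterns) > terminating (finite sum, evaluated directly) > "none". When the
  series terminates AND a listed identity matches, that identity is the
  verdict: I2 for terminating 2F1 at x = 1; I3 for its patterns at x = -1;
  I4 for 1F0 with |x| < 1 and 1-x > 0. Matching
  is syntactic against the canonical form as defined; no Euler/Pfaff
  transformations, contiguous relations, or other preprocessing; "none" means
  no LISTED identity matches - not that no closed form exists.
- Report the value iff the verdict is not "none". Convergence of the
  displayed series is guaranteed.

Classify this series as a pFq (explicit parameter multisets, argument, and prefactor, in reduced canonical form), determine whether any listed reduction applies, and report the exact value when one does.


Classification (C = 11/9): 2F1 with upper {-1/2, 1}, lower {5/2}, argument x = -1. Verdict: the Kummer evaluation I3 fires (x = -1; c = 5/2 equals 1+a-b for upper {-1/2, 1}: listed pattern). Its exact value is (11/24) * pi.

Structural cue: t_0 = 11/9 here, and the factorial ratio (C = 11/9) (k+a-1)!/(a-1)! is a rising factorial (a)_k.
Ratio: r(k) = (-1) * (k-1/2) (k+1) / [(k+5/2) (k+1)] - rational in k. x = (-1); t_0 = 11/9; negate the roots.


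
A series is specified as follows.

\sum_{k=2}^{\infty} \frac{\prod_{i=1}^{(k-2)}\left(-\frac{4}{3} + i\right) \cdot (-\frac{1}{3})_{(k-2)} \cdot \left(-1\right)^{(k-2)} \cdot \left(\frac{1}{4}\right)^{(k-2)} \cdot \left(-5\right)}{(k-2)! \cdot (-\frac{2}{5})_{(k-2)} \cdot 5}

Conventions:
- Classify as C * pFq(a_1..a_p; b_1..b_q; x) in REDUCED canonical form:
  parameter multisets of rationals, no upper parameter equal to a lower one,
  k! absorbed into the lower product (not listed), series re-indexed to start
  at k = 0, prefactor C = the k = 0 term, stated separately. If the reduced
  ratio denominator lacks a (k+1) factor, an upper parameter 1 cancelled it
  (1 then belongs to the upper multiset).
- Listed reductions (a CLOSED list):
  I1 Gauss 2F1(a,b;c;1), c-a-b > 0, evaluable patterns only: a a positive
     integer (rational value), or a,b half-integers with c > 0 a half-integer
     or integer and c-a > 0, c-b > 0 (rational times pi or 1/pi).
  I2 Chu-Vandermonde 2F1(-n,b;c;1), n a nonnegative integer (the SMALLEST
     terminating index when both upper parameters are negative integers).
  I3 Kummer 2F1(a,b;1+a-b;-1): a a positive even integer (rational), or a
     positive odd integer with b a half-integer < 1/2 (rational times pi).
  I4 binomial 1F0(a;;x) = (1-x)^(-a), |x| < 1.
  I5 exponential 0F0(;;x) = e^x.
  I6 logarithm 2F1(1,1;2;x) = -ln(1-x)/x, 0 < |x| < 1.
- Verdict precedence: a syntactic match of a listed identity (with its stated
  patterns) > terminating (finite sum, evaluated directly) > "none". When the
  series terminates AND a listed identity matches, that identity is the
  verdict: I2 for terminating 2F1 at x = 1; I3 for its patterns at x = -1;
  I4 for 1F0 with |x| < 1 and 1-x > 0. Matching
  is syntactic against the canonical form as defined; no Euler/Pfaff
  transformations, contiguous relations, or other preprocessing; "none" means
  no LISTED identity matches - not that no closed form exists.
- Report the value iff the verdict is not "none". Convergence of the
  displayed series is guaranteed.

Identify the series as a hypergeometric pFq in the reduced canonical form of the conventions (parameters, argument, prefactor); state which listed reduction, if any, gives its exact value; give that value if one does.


At argument -\frac{1}{4}: a 2F1 with upper {-\frac{1}{3}, -\frac{1}{3}}, lower {-\frac{2}{5}}, scaled by C = -1. Verdict: none. Every listed pattern misses the 2F1 form at -\frac{1}{4}, upper {-\frac{1}{3}, -\frac{1}{3}}.

The tell: t_0 being -1, the constant factors (prefactor -1) combine into one prefactor.
Step ratio: r(k) = -\frac{1}{4} * (k-\frac{1}{3}) (k-\frac{1}{3}) / [(k-\frac{2}{5}) (k+1)] - rational in k, leading ratio -\frac{1}{4}; with t_0 = -1, classification follows.


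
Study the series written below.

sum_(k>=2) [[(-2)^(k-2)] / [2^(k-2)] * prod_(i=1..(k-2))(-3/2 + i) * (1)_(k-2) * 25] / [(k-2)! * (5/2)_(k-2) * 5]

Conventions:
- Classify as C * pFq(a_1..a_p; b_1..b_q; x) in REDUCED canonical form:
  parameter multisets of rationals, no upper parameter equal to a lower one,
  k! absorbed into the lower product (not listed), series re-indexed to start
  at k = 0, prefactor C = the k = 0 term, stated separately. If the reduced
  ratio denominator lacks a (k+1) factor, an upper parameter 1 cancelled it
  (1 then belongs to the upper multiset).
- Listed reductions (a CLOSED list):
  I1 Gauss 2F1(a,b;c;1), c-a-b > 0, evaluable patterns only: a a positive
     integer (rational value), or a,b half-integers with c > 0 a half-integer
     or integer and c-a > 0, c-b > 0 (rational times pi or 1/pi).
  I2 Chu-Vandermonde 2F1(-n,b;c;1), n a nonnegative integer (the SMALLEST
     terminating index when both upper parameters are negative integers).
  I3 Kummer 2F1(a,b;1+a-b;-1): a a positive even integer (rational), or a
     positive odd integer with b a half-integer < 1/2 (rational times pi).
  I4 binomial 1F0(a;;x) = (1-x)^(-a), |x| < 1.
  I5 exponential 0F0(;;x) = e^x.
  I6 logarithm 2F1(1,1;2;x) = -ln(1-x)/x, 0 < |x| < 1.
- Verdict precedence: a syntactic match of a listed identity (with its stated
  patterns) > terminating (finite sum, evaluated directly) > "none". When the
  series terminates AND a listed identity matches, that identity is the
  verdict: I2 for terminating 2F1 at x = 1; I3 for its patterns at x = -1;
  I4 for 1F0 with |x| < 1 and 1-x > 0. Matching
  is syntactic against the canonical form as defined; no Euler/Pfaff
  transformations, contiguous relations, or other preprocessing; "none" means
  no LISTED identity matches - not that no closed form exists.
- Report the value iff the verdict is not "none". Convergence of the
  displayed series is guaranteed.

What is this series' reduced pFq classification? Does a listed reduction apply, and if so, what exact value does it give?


Key observation: from the first term 5: the constant factors (C = 5, x = -1) combine into one prefactor.
Consecutive-term ratio: r(k) = (-1) * (k-1/2) (k+1) / [(k+5/2) (k+1)] - rational in k. x = (-1); t_0 = 5; negate the roots.

The series (x = -1) is 2F1: upper {-1/2, 1}, lower {5/2}, prefactor 5. Verdict: the Kummer evaluation I3 matches (x = -1; c = 5/2 equals 1+a-b for upper {-1/2, 1}: listed pattern). Sum: (15/8) * pi.


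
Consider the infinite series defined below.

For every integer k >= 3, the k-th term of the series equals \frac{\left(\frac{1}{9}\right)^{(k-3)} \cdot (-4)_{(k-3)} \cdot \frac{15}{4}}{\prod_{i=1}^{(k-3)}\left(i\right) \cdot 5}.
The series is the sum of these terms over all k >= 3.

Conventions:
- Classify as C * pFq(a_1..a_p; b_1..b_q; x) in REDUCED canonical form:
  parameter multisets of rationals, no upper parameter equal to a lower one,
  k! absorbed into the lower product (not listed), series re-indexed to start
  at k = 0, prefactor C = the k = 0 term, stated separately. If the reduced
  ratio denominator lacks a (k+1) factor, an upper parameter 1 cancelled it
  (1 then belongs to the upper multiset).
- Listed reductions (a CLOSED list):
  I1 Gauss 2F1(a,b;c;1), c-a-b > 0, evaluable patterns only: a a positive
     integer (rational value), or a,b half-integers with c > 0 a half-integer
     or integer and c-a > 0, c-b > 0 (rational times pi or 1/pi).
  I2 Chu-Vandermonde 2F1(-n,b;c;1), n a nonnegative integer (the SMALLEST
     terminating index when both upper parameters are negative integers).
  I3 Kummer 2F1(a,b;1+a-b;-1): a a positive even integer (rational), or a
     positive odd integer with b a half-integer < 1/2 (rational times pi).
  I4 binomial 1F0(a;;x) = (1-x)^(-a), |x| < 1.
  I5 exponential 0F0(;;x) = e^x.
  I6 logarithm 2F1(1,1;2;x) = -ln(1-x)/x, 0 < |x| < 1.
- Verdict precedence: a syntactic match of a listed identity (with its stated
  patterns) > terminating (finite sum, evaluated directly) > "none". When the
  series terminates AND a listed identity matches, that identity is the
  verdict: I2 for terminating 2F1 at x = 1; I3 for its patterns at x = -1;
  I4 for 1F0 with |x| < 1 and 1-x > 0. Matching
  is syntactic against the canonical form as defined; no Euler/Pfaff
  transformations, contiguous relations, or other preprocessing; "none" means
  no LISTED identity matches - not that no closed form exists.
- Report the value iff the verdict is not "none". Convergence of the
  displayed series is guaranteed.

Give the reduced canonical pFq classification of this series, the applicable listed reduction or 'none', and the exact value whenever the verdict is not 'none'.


x = \frac{1}{9} here; the reduced form reads 1F0, upper {-4}, lower {-}, C = \frac{3}{4}. Verdict at x = \frac{1}{9}: the I4 binomial reduction matches (the 1F0 binomial series: exponent 4, x = \frac{1}{9}). Value: \frac{1024}{2187}.

Structural cue: from the first term \frac{3}{4}: the constant factors (prefactor 3/4) combine into one prefactor.
Adjacent-term ratio: r(k) = \frac{1}{9} * (k-4) / [(k+1)] - rational; roots negated = parameters, x = \frac{1}{9}, C = \frac{3}{4}.


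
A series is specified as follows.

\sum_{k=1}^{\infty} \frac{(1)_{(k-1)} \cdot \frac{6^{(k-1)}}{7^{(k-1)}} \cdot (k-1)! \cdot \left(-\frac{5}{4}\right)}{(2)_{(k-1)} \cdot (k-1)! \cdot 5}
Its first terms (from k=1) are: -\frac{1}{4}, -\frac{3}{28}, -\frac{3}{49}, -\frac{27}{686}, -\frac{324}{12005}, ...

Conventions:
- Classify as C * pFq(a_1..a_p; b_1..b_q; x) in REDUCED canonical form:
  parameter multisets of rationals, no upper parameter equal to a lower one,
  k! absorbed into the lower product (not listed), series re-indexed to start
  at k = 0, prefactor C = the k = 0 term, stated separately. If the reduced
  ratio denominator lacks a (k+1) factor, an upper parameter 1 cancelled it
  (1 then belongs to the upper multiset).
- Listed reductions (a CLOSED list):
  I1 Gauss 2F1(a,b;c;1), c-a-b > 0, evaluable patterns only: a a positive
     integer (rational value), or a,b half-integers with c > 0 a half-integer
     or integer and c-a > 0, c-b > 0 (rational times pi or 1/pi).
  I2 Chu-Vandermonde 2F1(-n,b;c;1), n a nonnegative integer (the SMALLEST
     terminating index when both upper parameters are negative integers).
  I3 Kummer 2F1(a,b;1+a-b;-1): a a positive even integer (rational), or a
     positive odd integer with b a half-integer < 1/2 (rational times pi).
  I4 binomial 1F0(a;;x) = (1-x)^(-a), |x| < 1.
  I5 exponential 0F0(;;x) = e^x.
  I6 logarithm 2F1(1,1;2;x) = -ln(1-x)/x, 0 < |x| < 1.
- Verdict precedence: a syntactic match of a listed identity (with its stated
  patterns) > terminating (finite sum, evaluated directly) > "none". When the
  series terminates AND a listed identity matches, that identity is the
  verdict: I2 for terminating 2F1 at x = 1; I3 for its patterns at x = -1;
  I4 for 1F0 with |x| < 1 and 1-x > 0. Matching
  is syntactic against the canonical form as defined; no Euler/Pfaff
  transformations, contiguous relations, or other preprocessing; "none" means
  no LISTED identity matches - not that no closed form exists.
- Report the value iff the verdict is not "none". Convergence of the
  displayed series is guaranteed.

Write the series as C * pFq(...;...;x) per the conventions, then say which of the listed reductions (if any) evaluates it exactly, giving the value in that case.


Classification (C = -\frac{1}{4}): 2F1 with upper {1, 1}, lower {2}, argument x = \frac{6}{7}. Verdict: logarithm (I6) matches (the logarithm: parameters (1,1;2), x = \frac{6}{7}). Hence: \frac{7}{24} \cdot \ln\left(\frac{1}{7}\right).

Structural cue: t_0 being -\frac{1}{4}, the factorial ratio (C = -1/4) (k+a-1)!/(a-1)! is a rising factorial (a)_k.
Ratio: r(k) = \frac{6}{7} * (k+1) (k+1) / [(k+2) (k+1)] - rational; roots negated = parameters, x = \frac{6}{7}, C = -\frac{1}{4}.


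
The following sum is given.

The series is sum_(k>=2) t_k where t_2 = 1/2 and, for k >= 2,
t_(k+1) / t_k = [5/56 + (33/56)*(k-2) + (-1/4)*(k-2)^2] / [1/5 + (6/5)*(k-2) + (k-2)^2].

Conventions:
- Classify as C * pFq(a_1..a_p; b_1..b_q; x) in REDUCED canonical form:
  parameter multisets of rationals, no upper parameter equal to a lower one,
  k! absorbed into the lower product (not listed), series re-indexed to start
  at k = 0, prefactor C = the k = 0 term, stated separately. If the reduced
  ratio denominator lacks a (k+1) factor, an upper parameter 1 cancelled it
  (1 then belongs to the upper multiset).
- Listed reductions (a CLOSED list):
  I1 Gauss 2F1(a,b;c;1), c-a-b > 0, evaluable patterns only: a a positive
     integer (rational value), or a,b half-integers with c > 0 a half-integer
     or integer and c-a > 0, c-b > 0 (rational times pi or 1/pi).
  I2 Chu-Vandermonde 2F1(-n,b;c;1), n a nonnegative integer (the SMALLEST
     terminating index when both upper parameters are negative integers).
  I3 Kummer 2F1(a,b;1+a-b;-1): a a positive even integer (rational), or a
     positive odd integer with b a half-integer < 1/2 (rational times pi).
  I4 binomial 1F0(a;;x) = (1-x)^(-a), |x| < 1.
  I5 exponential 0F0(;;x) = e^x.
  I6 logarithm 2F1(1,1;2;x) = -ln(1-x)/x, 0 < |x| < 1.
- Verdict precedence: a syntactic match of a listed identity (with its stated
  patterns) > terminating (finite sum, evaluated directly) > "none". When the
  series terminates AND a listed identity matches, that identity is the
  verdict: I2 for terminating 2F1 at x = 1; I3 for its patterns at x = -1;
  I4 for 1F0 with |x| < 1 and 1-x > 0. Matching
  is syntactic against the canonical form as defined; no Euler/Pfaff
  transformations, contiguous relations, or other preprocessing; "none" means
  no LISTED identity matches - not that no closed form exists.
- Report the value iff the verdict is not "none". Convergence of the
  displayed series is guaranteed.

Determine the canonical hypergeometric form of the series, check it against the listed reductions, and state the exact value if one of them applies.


Prefactor 1/2, argument -1/4: 2F1 with upper {-5/2, 1/7} over lower {1/5}. Verdict: none - at argument -1/4 the multisets {-5/2, 1/7} ; {1/5} match no listed identity.

First insight: from the first term 1/2: factor the ratio over Q (C = 1/2, x = -1/4): negated roots = parameters.
Term ratio: r(k) = (-1/4) * (k-5/2) (k+1/7) / [(k+1/5) (k+1)] - rational; roots negated = parameters, x = (-1/4), C = 1/2.


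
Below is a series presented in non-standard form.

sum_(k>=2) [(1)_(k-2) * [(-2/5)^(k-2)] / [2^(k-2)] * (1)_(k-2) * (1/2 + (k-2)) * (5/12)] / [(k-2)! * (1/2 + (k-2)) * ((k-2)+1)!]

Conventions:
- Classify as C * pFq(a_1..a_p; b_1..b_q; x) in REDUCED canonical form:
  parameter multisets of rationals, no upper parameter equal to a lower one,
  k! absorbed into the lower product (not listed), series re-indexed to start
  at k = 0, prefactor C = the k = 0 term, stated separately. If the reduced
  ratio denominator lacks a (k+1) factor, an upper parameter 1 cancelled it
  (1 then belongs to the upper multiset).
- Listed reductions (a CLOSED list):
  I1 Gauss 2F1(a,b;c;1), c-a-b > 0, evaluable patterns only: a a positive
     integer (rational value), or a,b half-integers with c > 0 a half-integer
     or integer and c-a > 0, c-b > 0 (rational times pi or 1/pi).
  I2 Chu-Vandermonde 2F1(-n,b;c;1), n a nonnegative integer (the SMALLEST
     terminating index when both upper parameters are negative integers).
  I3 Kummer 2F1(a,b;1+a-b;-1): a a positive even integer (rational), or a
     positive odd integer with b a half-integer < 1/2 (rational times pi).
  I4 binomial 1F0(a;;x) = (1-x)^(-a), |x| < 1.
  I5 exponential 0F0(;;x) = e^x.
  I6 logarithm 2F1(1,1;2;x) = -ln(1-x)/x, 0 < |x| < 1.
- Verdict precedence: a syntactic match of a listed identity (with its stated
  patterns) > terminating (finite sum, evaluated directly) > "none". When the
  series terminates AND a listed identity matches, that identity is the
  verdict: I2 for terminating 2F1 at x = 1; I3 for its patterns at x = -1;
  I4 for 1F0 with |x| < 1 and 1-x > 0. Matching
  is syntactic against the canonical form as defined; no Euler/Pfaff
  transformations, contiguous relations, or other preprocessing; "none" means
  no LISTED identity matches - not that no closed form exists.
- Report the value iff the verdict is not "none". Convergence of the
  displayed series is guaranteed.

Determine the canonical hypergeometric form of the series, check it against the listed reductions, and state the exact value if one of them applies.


x = -1/5 here; the reduced form reads 2F1, upper {1, 1}, lower {2}, C = 5/12. Verdict: this is the I6 logarithm reduction (the logarithm: parameters (1,1;2), x = -1/5). Sum: (25/12) * ln(6/5).

First insight: with t_0 = 5/12, the denominator's factorial ratio (C = 5/12, x = -1/5) is a lower Pochhammer.
Term ratio: r(k) = (-1/5) * (k+1) (k+1) / [(k+2) (k+1)] - rational in k. x = (-1/5); t_0 = 5/12; negate the roots.


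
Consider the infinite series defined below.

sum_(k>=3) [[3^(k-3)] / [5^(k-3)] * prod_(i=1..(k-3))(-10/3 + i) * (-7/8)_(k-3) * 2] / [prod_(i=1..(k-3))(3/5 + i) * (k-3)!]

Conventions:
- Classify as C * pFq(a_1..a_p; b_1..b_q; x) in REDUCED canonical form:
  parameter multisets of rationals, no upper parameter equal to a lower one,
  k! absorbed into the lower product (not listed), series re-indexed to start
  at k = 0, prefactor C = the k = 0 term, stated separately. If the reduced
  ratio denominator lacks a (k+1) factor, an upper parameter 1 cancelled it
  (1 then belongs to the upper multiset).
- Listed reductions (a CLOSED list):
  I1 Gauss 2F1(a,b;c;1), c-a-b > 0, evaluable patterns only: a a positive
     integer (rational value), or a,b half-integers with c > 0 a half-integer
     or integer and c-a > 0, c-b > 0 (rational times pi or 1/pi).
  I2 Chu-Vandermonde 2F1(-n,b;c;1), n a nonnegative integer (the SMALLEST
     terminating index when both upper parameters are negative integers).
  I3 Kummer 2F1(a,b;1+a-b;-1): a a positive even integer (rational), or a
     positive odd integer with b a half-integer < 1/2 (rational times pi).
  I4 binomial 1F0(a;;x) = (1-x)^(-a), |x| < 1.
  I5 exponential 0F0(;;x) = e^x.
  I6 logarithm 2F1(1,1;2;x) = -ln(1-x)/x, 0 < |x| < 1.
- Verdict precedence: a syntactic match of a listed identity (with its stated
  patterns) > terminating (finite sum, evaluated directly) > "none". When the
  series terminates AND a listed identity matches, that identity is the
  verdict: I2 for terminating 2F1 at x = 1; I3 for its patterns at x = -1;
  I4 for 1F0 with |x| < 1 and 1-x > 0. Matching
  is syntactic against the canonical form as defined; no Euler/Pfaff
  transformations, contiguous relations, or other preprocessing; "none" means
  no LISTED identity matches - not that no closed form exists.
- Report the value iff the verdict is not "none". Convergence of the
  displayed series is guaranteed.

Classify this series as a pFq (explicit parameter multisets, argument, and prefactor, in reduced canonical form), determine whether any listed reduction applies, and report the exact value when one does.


This is 2 * 2F1(-7/3, -7/8; 8/5; 3/5) in reduced canonical form. Verdict: none - this 2F1 at x = 3/5 matches no listed pattern, and upper {-7/3, -7/8} holds no stopper.

The tell: t_0 = 2 here, and the running product (C = 2) telescopes to a rising factorial.
Term ratio: r(k) = (3/5) * (k-7/3) (k-7/8) / [(k+8/5) (k+1)] - rational in k. x = (3/5); t_0 = 2; negate the roots.


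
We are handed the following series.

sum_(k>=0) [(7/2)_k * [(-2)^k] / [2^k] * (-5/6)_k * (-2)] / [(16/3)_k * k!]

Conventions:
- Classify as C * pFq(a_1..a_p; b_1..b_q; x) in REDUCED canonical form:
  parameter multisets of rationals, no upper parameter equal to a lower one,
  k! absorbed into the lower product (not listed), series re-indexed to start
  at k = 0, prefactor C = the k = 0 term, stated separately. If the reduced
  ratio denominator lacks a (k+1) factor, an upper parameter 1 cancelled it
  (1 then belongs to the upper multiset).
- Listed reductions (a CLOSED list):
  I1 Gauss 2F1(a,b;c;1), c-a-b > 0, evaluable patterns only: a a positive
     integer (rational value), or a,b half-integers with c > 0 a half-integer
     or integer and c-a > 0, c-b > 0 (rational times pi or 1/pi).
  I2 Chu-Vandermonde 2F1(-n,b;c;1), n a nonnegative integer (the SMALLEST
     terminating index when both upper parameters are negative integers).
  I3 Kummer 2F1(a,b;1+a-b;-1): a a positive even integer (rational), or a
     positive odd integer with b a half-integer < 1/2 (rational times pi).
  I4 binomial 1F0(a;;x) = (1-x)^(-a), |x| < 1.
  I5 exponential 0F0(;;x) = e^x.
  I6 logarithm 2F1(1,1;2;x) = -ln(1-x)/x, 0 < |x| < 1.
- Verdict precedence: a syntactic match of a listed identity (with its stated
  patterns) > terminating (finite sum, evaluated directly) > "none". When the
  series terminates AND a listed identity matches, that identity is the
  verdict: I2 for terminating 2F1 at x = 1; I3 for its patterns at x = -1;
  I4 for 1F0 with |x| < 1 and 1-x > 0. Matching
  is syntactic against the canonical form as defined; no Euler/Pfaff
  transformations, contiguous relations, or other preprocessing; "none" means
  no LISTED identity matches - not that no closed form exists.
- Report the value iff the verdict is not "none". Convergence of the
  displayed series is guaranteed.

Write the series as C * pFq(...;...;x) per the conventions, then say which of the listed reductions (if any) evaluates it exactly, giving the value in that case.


Key observation: t_0 = -2 here, and the two k-th powers (prefactor -2) combine into one argument.
Consecutive-term ratio: r(k) = (-1) * (k-5/6) (k+7/2) / [(k+16/3) (k+1)] - rational; roots negated = parameters, x = (-1), C = -2.

Reduced: x = -1, 2F1, upper = {-5/6, 7/2}, lower = {16/3}, C = -2. Verdict: none - at argument -1 the multisets {-5/6, 7/2} ; {16/3} match no listed identity.
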